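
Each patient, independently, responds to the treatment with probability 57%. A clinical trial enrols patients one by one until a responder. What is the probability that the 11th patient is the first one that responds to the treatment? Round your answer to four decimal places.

0.0001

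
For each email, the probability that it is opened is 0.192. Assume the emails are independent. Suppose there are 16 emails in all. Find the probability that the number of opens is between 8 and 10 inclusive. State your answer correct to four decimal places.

X ~ Binomial(16, 0.192); P(8 ≤ X ≤ 10) = Σ C(16,k) p^k (1−p)^(16−k) over k:
  k=8: C(16,8)·0.192^8·0.808^8 = 0.004318
  k=9: C(16,9)·0.192^9·0.808^7 = 0.000912
  k=10: C(16,10)·0.192^10·0.808^6 = 0.000152
Total = 0.005382

0.0054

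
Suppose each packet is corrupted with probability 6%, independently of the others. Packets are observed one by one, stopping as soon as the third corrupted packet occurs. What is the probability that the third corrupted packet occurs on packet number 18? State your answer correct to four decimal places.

0.0116

Y = trial on which the third success occurs; negative binomial, r=3, p=0.06.
P(Y=18) = C(17,2) · p^3 · (1−p)^15
= 136 · 0.000216 · 0.39529 = 0.011612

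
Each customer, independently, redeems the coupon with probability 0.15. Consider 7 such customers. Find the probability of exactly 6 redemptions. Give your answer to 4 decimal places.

0.0001

X ~ Binomial(n=7, p=0.15).
P(X=6) = C(7,6) · p^6 · (1−p)^1
= 7 · 1.1391e-05 · 0.85 = 0.000068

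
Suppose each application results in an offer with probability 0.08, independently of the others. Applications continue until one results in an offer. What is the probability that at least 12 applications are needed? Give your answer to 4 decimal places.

0.3996

Y = number of applications to the first success; geometric, p = 0.08.
P(Y > 11) = P(first 11 all fail) = (1−p)^11 = 0.399637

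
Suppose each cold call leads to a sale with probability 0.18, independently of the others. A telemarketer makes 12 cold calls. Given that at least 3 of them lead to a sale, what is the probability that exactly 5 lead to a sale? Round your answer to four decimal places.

X ~ Binomial(12, 0.18). Want P(X=5 | X≥3) = P(X=5) / P(X≥3).
P(X=5) = C(12,5)·0.18^5·0.82^7 = 0.037307
P(X≥3) = 1 − 0.092420 − 0.243448 − 0.293919 = 0.370213
Ratio = 0.037307 / 0.370213 = 0.100770

0.1008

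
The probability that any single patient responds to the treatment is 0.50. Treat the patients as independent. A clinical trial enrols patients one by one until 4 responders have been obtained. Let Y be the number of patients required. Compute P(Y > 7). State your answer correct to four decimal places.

0.5000

Needing more than 7 patients ⇔ fewer than 4 successes in the first 7. With X ~ Binomial(7, 0.50), P(Y > 7) = P(X ≤ 3).
  k=0: C(7,0)·0.50^0·0.50^7 = 0.007812
  k=1: C(7,1)·0.50^1·0.50^6 = 0.054688
  k=2: C(7,2)·0.50^2·0.50^5 = 0.164062
  k=3: C(7,3)·0.50^3·0.50^4 = 0.273438
P(X ≤ 3) = 0.500000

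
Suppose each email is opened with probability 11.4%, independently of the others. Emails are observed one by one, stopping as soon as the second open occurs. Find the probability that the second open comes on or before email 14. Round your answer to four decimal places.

0.4854

Finishing within 14 emails ⇔ at least 2 successes in the first 14. With X ~ Binomial(14, 0.114), P(Y ≤ 14) = 1 − P(X ≤ 1).
  k=0: C(14,0)·0.114^0·0.886^14 = 0.183684
  k=1: C(14,1)·0.114^1·0.886^13 = 0.330881
1 − 0.514565 = 0.485435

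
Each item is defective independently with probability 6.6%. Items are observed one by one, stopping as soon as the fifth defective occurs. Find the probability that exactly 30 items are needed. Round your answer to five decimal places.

0.00540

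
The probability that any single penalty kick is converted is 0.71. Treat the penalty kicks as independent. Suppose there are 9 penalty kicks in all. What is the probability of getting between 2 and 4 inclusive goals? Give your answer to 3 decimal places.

X ~ Binomial(9, 0.71); P(2 ≤ X ≤ 4) = Σ C(9,k) p^k (1−p)^(9−k) over k:
  k=2: C(9,2)·0.71^2·0.29^7 = 0.00313
  k=3: C(9,3)·0.71^3·0.29^6 = 0.01788
  k=4: C(9,4)·0.71^4·0.29^5 = 0.06567
Total = 0.08669

0.087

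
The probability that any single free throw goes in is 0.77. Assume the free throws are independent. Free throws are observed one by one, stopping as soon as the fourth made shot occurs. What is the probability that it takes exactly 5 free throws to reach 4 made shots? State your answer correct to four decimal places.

0.3234

Y = trial on which the fourth success occurs; negative binomial, r=4, p=0.77.
P(Y=5) = C(4,3) · p^4 · (1−p)^1
= 4 · 0.35153 · 0.23 = 0.323408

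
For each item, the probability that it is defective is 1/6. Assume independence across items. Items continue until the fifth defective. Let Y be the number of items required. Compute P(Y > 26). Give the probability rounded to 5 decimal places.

Needing more than 26 items ⇔ fewer than 5 successes in the first 26. With X ~ Binomial(26, 0.166667), P(Y > 26) = P(X ≤ 4).
  k=0: C(26,0)·0.166667^0·0.833333^26 = 0.0087355
  k=1: C(26,1)·0.166667^1·0.833333^25 = 0.0454246
  k=2: C(26,2)·0.166667^2·0.833333^24 = 0.1135615
  k=3: C(26,3)·0.166667^3·0.833333^23 = 0.1816983
  k=4: C(26,4)·0.166667^4·0.833333^22 = 0.2089531
P(X ≤ 4) = 0.5583729

0.55837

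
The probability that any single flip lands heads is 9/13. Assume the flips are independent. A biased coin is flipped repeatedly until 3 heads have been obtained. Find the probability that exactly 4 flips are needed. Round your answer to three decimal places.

0.306

Y = trial on which the third success occurs; negative binomial, r=3, p=0.692308.
P(Y=4) = C(3,2) · p^3 · (1−p)^1
= 3 · 0.33182 · 0.30769 = 0.30629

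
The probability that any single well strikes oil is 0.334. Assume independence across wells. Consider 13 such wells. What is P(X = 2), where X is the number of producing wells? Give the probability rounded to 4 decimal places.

0.0995

X ~ Binomial(n=13, p=0.334).
P(X=2) = C(13,2) · p^2 · (1−p)^11
= 78 · 0.11156 · 0.011434 = 0.099496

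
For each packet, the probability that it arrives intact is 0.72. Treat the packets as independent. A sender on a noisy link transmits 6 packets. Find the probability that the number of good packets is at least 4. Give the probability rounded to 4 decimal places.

X ~ Binomial(6, 0.72); P(X ≥ 4) = Σ C(6,k) p^k (1−p)^(6−k) over k:
  k=4: C(6,4)·0.72^4·0.28^2 = 0.316037
  k=5: C(6,5)·0.72^5·0.28^1 = 0.325066
  k=6: C(6,6)·0.72^6·0.28^0 = 0.139314
Total = 0.780417

0.7804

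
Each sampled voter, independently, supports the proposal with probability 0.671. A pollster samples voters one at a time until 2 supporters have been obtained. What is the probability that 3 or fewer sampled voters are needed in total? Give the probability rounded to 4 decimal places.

Finishing within 3 sampled voters ⇔ at least 2 successes in the first 3. With X ~ Binomial(3, 0.671), P(Y ≤ 3) = 1 − P(X ≤ 1).
  k=0: C(3,0)·0.671^0·0.329^3 = 0.035611
  k=1: C(3,1)·0.671^1·0.329^2 = 0.217889
1 − 0.253500 = 0.746500

0.7465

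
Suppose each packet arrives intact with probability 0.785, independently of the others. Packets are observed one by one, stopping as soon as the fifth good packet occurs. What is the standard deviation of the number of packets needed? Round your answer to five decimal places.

1.32079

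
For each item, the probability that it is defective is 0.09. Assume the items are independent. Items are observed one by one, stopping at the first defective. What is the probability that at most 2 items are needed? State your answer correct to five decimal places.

0.17190

Y = number of items to the first success; geometric, p = 0.09.
P(Y ≤ 2) = 1 − (1−p)^2 = 1 − 0.8281000 = 0.1719000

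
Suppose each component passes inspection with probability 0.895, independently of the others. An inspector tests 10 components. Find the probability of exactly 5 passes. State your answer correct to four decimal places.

0.0018

X ~ Binomial(n=10, p=0.895).
P(X=5) = C(10,5) · p^5 · (1−p)^5
= 252 · 0.57427 · 1.2763e-05 = 0.001847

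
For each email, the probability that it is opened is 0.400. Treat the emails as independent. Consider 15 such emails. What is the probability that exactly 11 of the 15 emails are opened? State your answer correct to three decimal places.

X ~ Binomial(n=15, p=0.40).
P(X=11) = C(15,11) · p^11 · (1−p)^4
= 1365 · 4.1943e-05 · 0.1296 = 0.00742

0.007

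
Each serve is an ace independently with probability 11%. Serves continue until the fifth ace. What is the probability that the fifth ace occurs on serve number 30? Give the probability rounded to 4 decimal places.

Y = trial on which the fifth success occurs; negative binomial, r=5, p=0.11.
P(Y=30) = C(29,4) · p^5 · (1−p)^25
= 23751 · 1.6105e-05 · 0.054294 = 0.020768

0.0208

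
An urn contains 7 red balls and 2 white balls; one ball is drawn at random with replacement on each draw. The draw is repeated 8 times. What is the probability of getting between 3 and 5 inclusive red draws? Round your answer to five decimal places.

0.25166

X ~ Binomial(8, 0.777778); P(3 ≤ X ≤ 5) = Σ C(8,k) p^k (1−p)^(8−k) over k:
  k=3: C(8,3)·0.777778^3·0.222222^5 = 0.0142788
  k=4: C(8,4)·0.777778^4·0.222222^4 = 0.0624698
  k=5: C(8,5)·0.777778^5·0.222222^3 = 0.1749154
Total = 0.2516640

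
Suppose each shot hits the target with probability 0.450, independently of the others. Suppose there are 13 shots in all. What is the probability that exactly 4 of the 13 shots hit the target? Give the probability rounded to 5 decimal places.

0.13503

X ~ Binomial(n=13, p=0.45).
P(X=4) = C(13,4) · p^4 · (1−p)^9
= 715 · 0.041006 · 0.0046054 = 0.1350269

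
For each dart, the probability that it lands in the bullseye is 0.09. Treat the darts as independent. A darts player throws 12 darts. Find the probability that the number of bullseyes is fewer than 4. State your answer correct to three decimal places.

X ~ Binomial(12, 0.09); P(X ≤ 3) = Σ C(12,k) p^k (1−p)^(12−k) over k:
  k=0: C(12,0)·0.09^0·0.91^12 = 0.32248
  k=1: C(12,1)·0.09^1·0.91^11 = 0.38272
  k=2: C(12,2)·0.09^2·0.91^10 = 0.20818
  k=3: C(12,3)·0.09^3·0.91^9 = 0.06863
Total = 0.98201

0.982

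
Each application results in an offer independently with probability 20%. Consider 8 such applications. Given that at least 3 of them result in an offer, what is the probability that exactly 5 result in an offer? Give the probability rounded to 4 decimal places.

0.0452

X ~ Binomial(8, 0.20). Want P(X=5 | X≥3) = P(X=5) / P(X≥3).
P(X=5) = C(8,5)·0.20^5·0.80^3 = 0.009175
P(X≥3) = 1 − 0.167772 − 0.335544 − 0.293601 = 0.203082
Ratio = 0.009175 / 0.203082 = 0.045179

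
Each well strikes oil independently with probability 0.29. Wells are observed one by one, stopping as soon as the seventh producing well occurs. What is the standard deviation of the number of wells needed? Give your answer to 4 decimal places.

Y = total wells until the seventh success; negative binomial with r=7, p=0.29.
SD(Y) = √[r(1−p)/p²] = √(59.096314) = 7.687413

7.6874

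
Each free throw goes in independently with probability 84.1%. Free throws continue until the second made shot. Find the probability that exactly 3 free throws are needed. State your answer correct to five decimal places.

Y = trial on which the second success occurs; negative binomial, r=2, p=0.841.
P(Y=3) = C(2,1) · p^2 · (1−p)^1
= 2 · 0.70728 · 0.159 = 0.2249154

0.22492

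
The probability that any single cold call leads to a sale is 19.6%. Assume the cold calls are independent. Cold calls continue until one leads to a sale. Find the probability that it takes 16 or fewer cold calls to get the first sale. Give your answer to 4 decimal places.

0.9695

Y = number of cold calls to the first success; geometric, p = 0.196.
P(Y ≤ 16) = 1 − (1−p)^16 = 1 − 0.030486 = 0.969514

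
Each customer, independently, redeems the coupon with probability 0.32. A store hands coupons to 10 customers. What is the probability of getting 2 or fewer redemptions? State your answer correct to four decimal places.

0.3313

X ~ Binomial(10, 0.32); P(X ≤ 2) = Σ C(10,k) p^k (1−p)^(10−k) over k:
  k=0: C(10,0)·0.32^0·0.68^10 = 0.021139
  k=1: C(10,1)·0.32^1·0.68^9 = 0.099479
  k=2: C(10,2)·0.32^2·0.68^8 = 0.210661
Total = 0.331279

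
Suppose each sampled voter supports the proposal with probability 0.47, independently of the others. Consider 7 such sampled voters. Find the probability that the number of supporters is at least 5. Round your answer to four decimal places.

0.1803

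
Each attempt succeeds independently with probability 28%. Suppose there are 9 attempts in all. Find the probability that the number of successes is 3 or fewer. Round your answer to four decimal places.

X ~ Binomial(9, 0.28); P(X ≤ 3) = Σ C(9,k) p^k (1−p)^(9−k) over k:
  k=0: C(9,0)·0.28^0·0.72^9 = 0.051999
  k=1: C(9,1)·0.28^1·0.72^8 = 0.181995
  k=2: C(9,2)·0.28^2·0.72^7 = 0.283104
  k=3: C(9,3)·0.28^3·0.72^6 = 0.256891
Total = 0.773989

0.7740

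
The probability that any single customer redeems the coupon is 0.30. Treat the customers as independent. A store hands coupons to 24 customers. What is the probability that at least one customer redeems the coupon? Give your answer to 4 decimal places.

0.9998

P(at least one) = 1 − P(none) = 1 − (1 − 0.30)^24
= 1 − 0.000192 = 0.999808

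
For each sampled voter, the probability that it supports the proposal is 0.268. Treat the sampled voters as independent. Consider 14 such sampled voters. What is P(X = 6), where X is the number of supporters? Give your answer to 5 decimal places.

0.09172

X ~ Binomial(n=14, p=0.268).
P(X=6) = C(14,6) · p^6 · (1−p)^8
= 3003 · 0.00037052 · 0.082431 = 0.0917176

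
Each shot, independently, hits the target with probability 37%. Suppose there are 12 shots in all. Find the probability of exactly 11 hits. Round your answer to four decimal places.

X ~ Binomial(n=12, p=0.37).
P(X=11) = C(12,11) · p^11 · (1−p)^1
= 12 · 1.7792e-05 · 0.63 = 0.000135

0.0001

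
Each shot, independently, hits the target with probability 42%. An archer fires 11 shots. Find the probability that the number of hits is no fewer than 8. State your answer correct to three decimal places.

X ~ Binomial(11, 0.42); P(X ≥ 8) = Σ C(11,k) p^k (1−p)^(11−k) over k:
  k=8: C(11,8)·0.42^8·0.58^3 = 0.03117
  k=9: C(11,9)·0.42^9·0.58^2 = 0.00752
  k=10: C(11,10)·0.42^10·0.58^1 = 0.00109
  k=11: C(11,11)·0.42^11·0.58^0 = 0.00007
Total = 0.03986

0.040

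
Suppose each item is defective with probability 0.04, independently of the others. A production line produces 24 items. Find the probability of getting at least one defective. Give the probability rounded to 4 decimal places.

0.6246

P(at least one) = 1 − P(none) = 1 − (1 − 0.04)^24
= 1 − 0.375413 = 0.624587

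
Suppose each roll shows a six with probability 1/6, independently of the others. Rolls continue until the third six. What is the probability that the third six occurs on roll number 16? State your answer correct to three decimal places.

0.045

Y = trial on which the third success occurs; negative binomial, r=3, p=0.166667.
P(Y=16) = C(15,2) · p^3 · (1−p)^13
= 105 · 0.0046296 · 0.093464 = 0.04543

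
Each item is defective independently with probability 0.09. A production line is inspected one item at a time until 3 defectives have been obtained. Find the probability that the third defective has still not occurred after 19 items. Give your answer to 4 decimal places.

Needing more than 19 items ⇔ fewer than 3 successes in the first 19. With X ~ Binomial(19, 0.09), P(Y > 19) = P(X ≤ 2).
  k=0: C(19,0)·0.09^0·0.91^19 = 0.166643
  k=1: C(19,1)·0.09^1·0.91^18 = 0.313142
  k=2: C(19,2)·0.09^2·0.91^17 = 0.278731
P(X ≤ 2) = 0.758515

0.7585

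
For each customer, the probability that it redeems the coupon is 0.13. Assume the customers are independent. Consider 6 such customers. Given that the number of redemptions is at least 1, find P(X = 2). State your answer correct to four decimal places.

0.2564

X ~ Binomial(6, 0.13). Want P(X=2 | X≥1) = P(X=2) / P(X≥1).
P(X=2) = C(6,2)·0.13^2·0.87^4 = 0.145230
P(X≥1) = 1 − 0.433626 = 0.566374
Ratio = 0.145230 / 0.566374 = 0.256420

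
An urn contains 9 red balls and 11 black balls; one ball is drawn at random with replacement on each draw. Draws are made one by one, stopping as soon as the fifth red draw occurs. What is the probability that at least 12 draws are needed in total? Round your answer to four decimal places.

0.3971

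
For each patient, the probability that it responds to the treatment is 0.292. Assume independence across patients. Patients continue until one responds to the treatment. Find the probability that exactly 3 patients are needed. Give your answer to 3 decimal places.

0.146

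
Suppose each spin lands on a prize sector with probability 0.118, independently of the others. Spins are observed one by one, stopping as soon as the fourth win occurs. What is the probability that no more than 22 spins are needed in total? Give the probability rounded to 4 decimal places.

Finishing within 22 spins ⇔ at least 4 successes in the first 22. With X ~ Binomial(22, 0.118), P(Y ≤ 22) = 1 − P(X ≤ 3).
  k=0: C(22,0)·0.118^0·0.882^22 = 0.063141
  k=1: C(22,1)·0.118^1·0.882^21 = 0.185842
  k=2: C(22,2)·0.118^2·0.882^20 = 0.261064
  k=3: C(22,3)·0.118^3·0.882^19 = 0.232847
1 − 0.742894 = 0.257106

0.2571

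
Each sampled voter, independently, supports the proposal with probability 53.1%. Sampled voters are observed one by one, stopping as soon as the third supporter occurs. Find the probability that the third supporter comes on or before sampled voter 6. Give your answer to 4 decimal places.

0.7124

Finishing within 6 sampled voters ⇔ at least 3 successes in the first 6. With X ~ Binomial(6, 0.531), P(Y ≤ 6) = 1 − P(X ≤ 2).
  k=0: C(6,0)·0.531^0·0.469^6 = 0.010642
  k=1: C(6,1)·0.531^1·0.469^5 = 0.072295
  k=2: C(6,2)·0.531^2·0.469^4 = 0.204631
1 − 0.287569 = 0.712431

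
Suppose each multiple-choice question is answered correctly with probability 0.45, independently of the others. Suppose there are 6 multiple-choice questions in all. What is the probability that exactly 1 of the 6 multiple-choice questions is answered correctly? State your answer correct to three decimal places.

0.136

X ~ Binomial(n=6, p=0.45).
P(X=1) = C(6,1) · p^1 · (1−p)^5
= 6 · 0.45 · 0.050328 = 0.13589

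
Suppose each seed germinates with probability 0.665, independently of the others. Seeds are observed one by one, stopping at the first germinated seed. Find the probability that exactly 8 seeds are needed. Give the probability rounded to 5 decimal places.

Geometric (trials to first success), p = 0.665.
P(Y = 8) = (1−p)^7 · p = 0.00047349 · 0.665 = 0.0003149

0.00031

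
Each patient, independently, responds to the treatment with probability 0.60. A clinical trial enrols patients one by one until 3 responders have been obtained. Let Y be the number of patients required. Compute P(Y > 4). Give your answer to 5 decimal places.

0.52480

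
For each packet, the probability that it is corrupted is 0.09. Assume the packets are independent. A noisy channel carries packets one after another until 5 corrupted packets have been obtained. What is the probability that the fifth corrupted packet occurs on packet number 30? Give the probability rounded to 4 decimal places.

0.0133

Y = trial on which the fifth success occurs; negative binomial, r=5, p=0.09.
P(Y=30) = C(29,4) · p^5 · (1−p)^25
= 23751 · 5.9049e-06 · 0.094631 = 0.013272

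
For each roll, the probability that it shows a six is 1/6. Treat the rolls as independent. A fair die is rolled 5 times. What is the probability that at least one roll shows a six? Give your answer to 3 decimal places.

P(at least one) = 1 − P(none) = 1 − (1 − 0.166667)^5
= 1 − 0.40188 = 0.59812

0.598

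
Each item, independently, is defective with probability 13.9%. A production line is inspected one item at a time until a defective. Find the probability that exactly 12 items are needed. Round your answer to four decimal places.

Geometric (trials to first success), p = 0.139.
P(Y = 12) = (1−p)^11 · p = 0.19277 · 0.139 = 0.026795

0.0268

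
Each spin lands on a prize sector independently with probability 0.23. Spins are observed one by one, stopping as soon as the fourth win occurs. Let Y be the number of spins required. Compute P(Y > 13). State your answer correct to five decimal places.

0.65107

Needing more than 13 spins ⇔ fewer than 4 successes in the first 13. With X ~ Binomial(13, 0.23), P(Y > 13) = P(X ≤ 3).
  k=0: C(13,0)·0.23^0·0.77^13 = 0.0334487
  k=1: C(13,1)·0.23^1·0.77^12 = 0.1298853
  k=2: C(13,2)·0.23^2·0.77^11 = 0.2327814
  k=3: C(13,3)·0.23^3·0.77^10 = 0.2549510
P(X ≤ 3) = 0.6510664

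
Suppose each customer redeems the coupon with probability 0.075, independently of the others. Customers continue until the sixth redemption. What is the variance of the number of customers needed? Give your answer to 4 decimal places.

986.6667

Y = total customers until the sixth success; negative binomial with r=6, p=0.075.
Var(Y) = r(1−p)/p² = 6·0.925 / 0.075² = 986.666667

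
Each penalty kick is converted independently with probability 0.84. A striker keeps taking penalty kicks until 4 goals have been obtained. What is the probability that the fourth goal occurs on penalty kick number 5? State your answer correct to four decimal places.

Y = trial on which the fourth success occurs; negative binomial, r=4, p=0.84.
P(Y=5) = C(4,3) · p^4 · (1−p)^1
= 4 · 0.49787 · 0.16 = 0.318638

0.3186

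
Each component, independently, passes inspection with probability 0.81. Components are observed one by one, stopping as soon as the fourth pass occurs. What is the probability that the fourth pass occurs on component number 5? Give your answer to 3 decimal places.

Y = trial on which the fourth success occurs; negative binomial, r=4, p=0.81.
P(Y=5) = C(4,3) · p^4 · (1−p)^1
= 4 · 0.43047 · 0.19 = 0.32716

0.327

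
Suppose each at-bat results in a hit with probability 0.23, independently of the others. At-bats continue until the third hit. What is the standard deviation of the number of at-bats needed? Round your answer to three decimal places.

Y = total at-bats until the third success; negative binomial with r=3, p=0.23.
SD(Y) = √[r(1−p)/p²] = √(43.66730) = 6.60812

6.608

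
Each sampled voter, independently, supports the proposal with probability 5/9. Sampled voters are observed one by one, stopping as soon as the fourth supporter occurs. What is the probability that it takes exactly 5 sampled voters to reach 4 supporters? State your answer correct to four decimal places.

Y = trial on which the fourth success occurs; negative binomial, r=4, p=0.555556.
P(Y=5) = C(4,3) · p^4 · (1−p)^1
= 4 · 0.09526 · 0.44444 = 0.169351

0.1694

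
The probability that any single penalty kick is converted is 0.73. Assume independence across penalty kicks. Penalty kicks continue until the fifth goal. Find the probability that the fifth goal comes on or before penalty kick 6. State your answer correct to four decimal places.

0.4872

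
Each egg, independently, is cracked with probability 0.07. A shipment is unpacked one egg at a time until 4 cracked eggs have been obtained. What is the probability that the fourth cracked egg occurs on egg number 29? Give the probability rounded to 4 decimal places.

0.0128

Y = trial on which the fourth success occurs; negative binomial, r=4, p=0.07.
P(Y=29) = C(28,3) · p^4 · (1−p)^25
= 3276 · 2.401e-05 · 0.16296 = 0.012818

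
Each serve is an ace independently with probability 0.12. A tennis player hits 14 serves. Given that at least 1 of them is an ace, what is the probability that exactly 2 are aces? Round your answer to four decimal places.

0.3393

X ~ Binomial(14, 0.12). Want P(X=2 | X≥1) = P(X=2) / P(X≥1).
P(X=2) = C(14,2)·0.12^2·0.88^12 = 0.282615
P(X≥1) = 1 − 0.167016 = 0.832984
Ratio = 0.282615 / 0.832984 = 0.339281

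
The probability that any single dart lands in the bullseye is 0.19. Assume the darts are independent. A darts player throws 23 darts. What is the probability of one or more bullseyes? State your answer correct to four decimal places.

0.9921

P(at least one) = 1 − P(none) = 1 − (1 − 0.19)^23
= 1 − 0.007855 = 0.992145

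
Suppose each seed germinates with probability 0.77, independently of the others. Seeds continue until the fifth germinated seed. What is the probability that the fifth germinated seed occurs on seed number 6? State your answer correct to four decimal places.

0.3113

Y = trial on which the fifth success occurs; negative binomial, r=5, p=0.77.
P(Y=6) = C(5,4) · p^5 · (1−p)^1
= 5 · 0.27068 · 0.23 = 0.311280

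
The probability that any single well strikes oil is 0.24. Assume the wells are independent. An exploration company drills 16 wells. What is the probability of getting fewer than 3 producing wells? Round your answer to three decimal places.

0.223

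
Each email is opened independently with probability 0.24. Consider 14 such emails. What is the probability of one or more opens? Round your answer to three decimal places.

0.979

P(at least one) = 1 − P(none) = 1 − (1 − 0.24)^14
= 1 − 0.02145 = 0.97855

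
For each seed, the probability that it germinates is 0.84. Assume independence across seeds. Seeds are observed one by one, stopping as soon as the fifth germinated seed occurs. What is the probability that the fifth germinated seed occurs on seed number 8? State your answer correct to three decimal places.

Y = trial on which the fifth success occurs; negative binomial, r=5, p=0.84.
P(Y=8) = C(7,4) · p^5 · (1−p)^3
= 35 · 0.41821 · 0.004096 = 0.05995

0.060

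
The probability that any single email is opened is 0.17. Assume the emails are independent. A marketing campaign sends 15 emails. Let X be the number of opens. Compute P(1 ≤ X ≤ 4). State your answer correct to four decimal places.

0.8428

X ~ Binomial(15, 0.17); P(1 ≤ X ≤ 4) = Σ C(15,k) p^k (1−p)^(15−k) over k:
  k=1: C(15,1)·0.17^1·0.83^14 = 0.187773
  k=2: C(15,2)·0.17^2·0.83^13 = 0.269217
  k=3: C(15,3)·0.17^3·0.83^12 = 0.238944
  k=4: C(15,4)·0.17^4·0.83^11 = 0.146821
Total = 0.842754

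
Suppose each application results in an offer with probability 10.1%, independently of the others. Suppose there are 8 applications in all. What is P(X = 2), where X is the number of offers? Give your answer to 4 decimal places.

0.1508

X ~ Binomial(n=8, p=0.101).
P(X=2) = C(8,2) · p^2 · (1−p)^6
= 28 · 0.010201 · 0.52791 = 0.150785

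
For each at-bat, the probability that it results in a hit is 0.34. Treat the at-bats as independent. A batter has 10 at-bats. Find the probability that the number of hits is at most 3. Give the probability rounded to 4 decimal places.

0.5411

X ~ Binomial(10, 0.34); P(X ≤ 3) = Σ C(10,k) p^k (1−p)^(10−k) over k:
  k=0: C(10,0)·0.34^0·0.66^10 = 0.015683
  k=1: C(10,1)·0.34^1·0.66^9 = 0.080793
  k=2: C(10,2)·0.34^2·0.66^8 = 0.187293
  k=3: C(10,3)·0.34^3·0.66^7 = 0.257292
Total = 0.541061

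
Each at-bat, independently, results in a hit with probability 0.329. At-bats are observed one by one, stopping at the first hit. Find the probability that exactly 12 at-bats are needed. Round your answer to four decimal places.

Geometric (trials to first success), p = 0.329.
P(Y = 12) = (1−p)^11 · p = 0.012415 · 0.329 = 0.004085

0.0041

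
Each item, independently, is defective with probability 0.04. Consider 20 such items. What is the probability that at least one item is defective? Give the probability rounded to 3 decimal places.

P(at least one) = 1 − P(none) = 1 − (1 − 0.04)^20
= 1 − 0.44200 = 0.55800

0.558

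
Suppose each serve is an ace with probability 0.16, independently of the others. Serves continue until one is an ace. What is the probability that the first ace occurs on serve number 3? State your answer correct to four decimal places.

0.1129

Geometric (trials to first success), p = 0.16.
P(Y = 3) = (1−p)^2 · p = 0.7056 · 0.16 = 0.112896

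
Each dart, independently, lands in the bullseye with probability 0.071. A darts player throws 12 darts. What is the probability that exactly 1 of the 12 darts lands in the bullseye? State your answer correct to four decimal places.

0.3790

X ~ Binomial(n=12, p=0.071).
P(X=1) = C(12,1) · p^1 · (1−p)^11
= 12 · 0.071 · 0.44481 = 0.378977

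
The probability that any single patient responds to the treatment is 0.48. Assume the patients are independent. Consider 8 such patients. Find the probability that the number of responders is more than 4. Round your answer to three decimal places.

X ~ Binomial(8, 0.48); P(X ≥ 5) = Σ C(8,k) p^k (1−p)^(8−k) over k:
  k=5: C(8,5)·0.48^5·0.52^3 = 0.20063
  k=6: C(8,6)·0.48^6·0.52^2 = 0.09260
  k=7: C(8,7)·0.48^7·0.52^1 = 0.02442
  k=8: C(8,8)·0.48^8·0.52^0 = 0.00282
Total = 0.32047

0.320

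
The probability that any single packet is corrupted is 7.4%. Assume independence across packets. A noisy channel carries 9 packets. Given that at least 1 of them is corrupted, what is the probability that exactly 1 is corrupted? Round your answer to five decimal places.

X ~ Binomial(9, 0.074). Want P(X=1 | X≥1) = P(X=1) / P(X≥1).
P(X=1) = C(9,1)·0.074^1·0.926^8 = 0.3600494
P(X≥1) = 1 − 0.5006093 = 0.4993907
Ratio = 0.3600494 / 0.4993907 = 0.7209774

0.72098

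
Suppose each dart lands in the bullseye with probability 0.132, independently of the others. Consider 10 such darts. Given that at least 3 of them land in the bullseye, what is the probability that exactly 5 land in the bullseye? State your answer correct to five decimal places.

0.03675

X ~ Binomial(10, 0.132). Want P(X=5 | X≥3) = P(X=5) / P(X≥3).
P(X=5) = C(10,5)·0.132^5·0.868^5 = 0.0049759
P(X≥3) = 1 − 0.2427712 − 0.3691913 − 0.2526493 = 0.1353881
Ratio = 0.0049759 / 0.1353881 = 0.0367526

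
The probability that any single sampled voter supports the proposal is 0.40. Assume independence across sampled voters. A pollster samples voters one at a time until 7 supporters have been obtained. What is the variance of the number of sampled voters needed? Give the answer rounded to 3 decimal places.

Y = total sampled voters until the seventh success; negative binomial with r=7, p=0.40.
Var(Y) = r(1−p)/p² = 7·0.60 / 0.40² = 26.25000

26.250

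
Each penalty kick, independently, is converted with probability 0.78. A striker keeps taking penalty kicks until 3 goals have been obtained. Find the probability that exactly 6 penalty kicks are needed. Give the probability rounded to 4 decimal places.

Y = trial on which the third success occurs; negative binomial, r=3, p=0.78.
P(Y=6) = C(5,2) · p^3 · (1−p)^3
= 10 · 0.47455 · 0.010648 = 0.050530

0.0505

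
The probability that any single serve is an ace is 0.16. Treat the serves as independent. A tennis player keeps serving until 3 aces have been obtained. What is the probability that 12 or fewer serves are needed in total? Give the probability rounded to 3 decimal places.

0.299

Finishing within 12 serves ⇔ at least 3 successes in the first 12. With X ~ Binomial(12, 0.16), P(Y ≤ 12) = 1 − P(X ≤ 2).
  k=0: C(12,0)·0.16^0·0.84^12 = 0.12341
  k=1: C(12,1)·0.16^1·0.84^11 = 0.28208
  k=2: C(12,2)·0.16^2·0.84^10 = 0.29551
1 − 0.70100 = 0.29900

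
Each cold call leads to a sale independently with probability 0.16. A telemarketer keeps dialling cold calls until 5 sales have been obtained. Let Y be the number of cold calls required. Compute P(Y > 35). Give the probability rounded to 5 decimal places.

0.32088

Needing more than 35 cold calls ⇔ fewer than 5 successes in the first 35. With X ~ Binomial(35, 0.16), P(Y > 35) = P(X ≤ 4).
  k=0: C(35,0)·0.16^0·0.84^35 = 0.0022376
  k=1: C(35,1)·0.16^1·0.84^34 = 0.0149171
  k=2: C(35,2)·0.16^2·0.84^33 = 0.0483029
  k=3: C(35,3)·0.16^3·0.84^32 = 0.1012061
  k=4: C(35,4)·0.16^4·0.84^31 = 0.1542188
P(X ≤ 4) = 0.3208825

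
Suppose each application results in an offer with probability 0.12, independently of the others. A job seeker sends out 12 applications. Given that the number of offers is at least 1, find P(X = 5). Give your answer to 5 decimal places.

X ~ Binomial(12, 0.12). Want P(X=5 | X≥1) = P(X=5) / P(X≥1).
P(X=5) = C(12,5)·0.12^5·0.88^7 = 0.0080540
P(X≥1) = 1 − 0.2156712 = 0.7843288
Ratio = 0.0080540 / 0.7843288 = 0.0102686

0.01027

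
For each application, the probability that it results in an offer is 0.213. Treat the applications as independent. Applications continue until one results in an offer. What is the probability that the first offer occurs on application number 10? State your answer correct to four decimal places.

0.0247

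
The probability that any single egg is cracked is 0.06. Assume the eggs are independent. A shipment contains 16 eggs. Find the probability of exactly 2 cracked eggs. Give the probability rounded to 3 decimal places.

X ~ Binomial(n=16, p=0.06).
P(X=2) = C(16,2) · p^2 · (1−p)^14
= 120 · 0.0036 · 0.42052 = 0.18167

0.182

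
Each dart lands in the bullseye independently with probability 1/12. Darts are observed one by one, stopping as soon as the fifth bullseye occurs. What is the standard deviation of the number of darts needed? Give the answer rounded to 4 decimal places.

Y = total darts until the fifth success; negative binomial with r=5, p=0.083333.
SD(Y) = √[r(1−p)/p²] = √(660.000000) = 25.690465

25.6905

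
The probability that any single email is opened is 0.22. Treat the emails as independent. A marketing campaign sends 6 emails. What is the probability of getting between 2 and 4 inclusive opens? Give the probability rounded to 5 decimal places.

0.39117

X ~ Binomial(6, 0.22); P(2 ≤ X ≤ 4) = Σ C(6,k) p^k (1−p)^(6−k) over k:
  k=2: C(6,2)·0.22^2·0.78^4 = 0.2687293
  k=3: C(6,3)·0.22^3·0.78^3 = 0.1010606
  k=4: C(6,4)·0.22^4·0.78^2 = 0.0213782
Total = 0.3911681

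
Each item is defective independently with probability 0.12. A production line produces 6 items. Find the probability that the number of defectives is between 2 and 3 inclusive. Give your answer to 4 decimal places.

X ~ Binomial(6, 0.12); P(2 ≤ X ≤ 3) = Σ C(6,k) p^k (1−p)^(6−k) over k:
  k=2: C(6,2)·0.12^2·0.88^4 = 0.129534
  k=3: C(6,3)·0.12^3·0.88^3 = 0.023552
Total = 0.153086

0.1531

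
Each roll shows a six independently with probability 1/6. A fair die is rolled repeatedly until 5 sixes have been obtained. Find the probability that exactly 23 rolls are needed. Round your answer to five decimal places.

0.03533

Y = trial on which the fifth success occurs; negative binomial, r=5, p=0.166667.
P(Y=23) = C(22,4) · p^5 · (1−p)^18
= 7315 · 0.0001286 · 0.037561 = 0.0353342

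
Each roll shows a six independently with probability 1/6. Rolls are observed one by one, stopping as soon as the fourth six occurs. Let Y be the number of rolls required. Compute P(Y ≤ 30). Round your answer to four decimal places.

0.7604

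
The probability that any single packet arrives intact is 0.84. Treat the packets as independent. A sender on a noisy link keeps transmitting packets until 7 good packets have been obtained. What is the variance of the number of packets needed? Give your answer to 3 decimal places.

1.587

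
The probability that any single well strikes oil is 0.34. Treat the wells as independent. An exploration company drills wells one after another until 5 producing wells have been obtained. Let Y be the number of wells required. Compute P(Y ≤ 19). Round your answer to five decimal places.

Finishing within 19 wells ⇔ at least 5 successes in the first 19. With X ~ Binomial(19, 0.34), P(Y ≤ 19) = 1 − P(X ≤ 4).
  k=0: C(19,0)·0.34^0·0.66^19 = 0.0003727
  k=1: C(19,1)·0.34^1·0.66^18 = 0.0036477
  k=2: C(19,2)·0.34^2·0.66^17 = 0.0169122
  k=3: C(19,3)·0.34^3·0.66^16 = 0.0493700
  k=4: C(19,4)·0.34^4·0.66^15 = 0.1017322
1 − 0.1720349 = 0.8279651

0.82797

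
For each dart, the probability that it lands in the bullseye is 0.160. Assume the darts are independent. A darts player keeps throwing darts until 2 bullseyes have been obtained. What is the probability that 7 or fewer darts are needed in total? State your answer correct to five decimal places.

Finishing within 7 darts ⇔ at least 2 successes in the first 7. With X ~ Binomial(7, 0.16), P(Y ≤ 7) = 1 − P(X ≤ 1).
  k=0: C(7,0)·0.16^0·0.84^7 = 0.2950903
  k=1: C(7,1)·0.16^1·0.84^6 = 0.3934538
1 − 0.6885441 = 0.3114559

0.31146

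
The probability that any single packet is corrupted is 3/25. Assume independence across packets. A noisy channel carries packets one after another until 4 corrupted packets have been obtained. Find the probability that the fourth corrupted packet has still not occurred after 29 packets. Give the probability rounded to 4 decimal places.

0.5344

Needing more than 29 packets ⇔ fewer than 4 successes in the first 29. With X ~ Binomial(29, 0.12), P(Y > 29) = P(X ≤ 3).
  k=0: C(29,0)·0.12^0·0.88^29 = 0.024547
  k=1: C(29,1)·0.12^1·0.88^28 = 0.097072
  k=2: C(29,2)·0.12^2·0.88^27 = 0.185319
  k=3: C(29,3)·0.12^3·0.88^26 = 0.227437
P(X ≤ 3) = 0.534376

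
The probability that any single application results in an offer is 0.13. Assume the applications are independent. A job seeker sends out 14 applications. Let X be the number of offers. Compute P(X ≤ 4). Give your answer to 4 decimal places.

X ~ Binomial(14, 0.13); P(X ≤ 4) = Σ C(14,k) p^k (1−p)^(14−k) over k:
  k=0: C(14,0)·0.13^0·0.87^14 = 0.142321
  k=1: C(14,1)·0.13^1·0.87^13 = 0.297729
  k=2: C(14,2)·0.13^2·0.87^12 = 0.289174
  k=3: C(14,3)·0.13^3·0.87^11 = 0.172840
  k=4: C(14,4)·0.13^4·0.87^10 = 0.071023
Total = 0.973087

0.9731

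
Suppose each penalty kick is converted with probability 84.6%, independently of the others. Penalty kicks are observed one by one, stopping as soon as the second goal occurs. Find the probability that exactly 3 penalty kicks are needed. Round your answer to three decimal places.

0.220

Y = trial on which the second success occurs; negative binomial, r=2, p=0.846.
P(Y=3) = C(2,1) · p^2 · (1−p)^1
= 2 · 0.71572 · 0.154 = 0.22044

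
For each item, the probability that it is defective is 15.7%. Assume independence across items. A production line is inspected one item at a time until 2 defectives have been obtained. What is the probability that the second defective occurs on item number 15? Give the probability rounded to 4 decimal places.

0.0375

Y = trial on which the second success occurs; negative binomial, r=2, p=0.157.
P(Y=15) = C(14,1) · p^2 · (1−p)^13
= 14 · 0.024649 · 0.10858 = 0.037470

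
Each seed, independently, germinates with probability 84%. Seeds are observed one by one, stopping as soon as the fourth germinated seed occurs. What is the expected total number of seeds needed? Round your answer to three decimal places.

Y = total seeds until the fourth success; negative binomial with r=4, p=0.84.
E[Y] = r / p = 4 / 0.84 = 4.76190

4.762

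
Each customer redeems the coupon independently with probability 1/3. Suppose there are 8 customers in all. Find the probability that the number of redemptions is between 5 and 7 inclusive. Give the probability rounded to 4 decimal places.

0.0878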